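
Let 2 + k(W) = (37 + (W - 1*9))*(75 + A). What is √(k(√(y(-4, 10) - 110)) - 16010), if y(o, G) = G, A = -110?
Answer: √(-16992 - 350*I) ≈ 1.342 - 130.36*I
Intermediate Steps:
k(W) = -982 - 35*W (k(W) = -2 + (37 + (W - 1*9))*(75 - 110) = -2 + (37 + (W - 9))*(-35) = -2 + (37 + (-9 + W))*(-35) = -2 + (28 + W)*(-35) = -2 + (-980 - 35*W) = -982 - 35*W)
√(k(√(y(-4, 10) - 110)) - 16010) = √((-982 - 35*√(10 - 110)) - 16010) = √((-982 - 350*I) - 16010) = √(-16992 - 350*I)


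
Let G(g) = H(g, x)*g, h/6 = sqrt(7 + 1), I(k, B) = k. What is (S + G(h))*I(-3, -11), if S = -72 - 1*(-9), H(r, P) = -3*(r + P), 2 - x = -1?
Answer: 2781 + 324*sqrt(2) ≈ 3239.2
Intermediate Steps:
x = 3 (x = 2 - 1*(-1) = 2 + 1 = 3)
h = 12*sqrt(2) (h = 6*sqrt(7 + 1) = 6*sqrt(8) = 6*(2*sqrt(2)) = 12*sqrt(2) ≈ 16.971)
H(r, P) = -3*P - 3*r (H(r, P) = -3*(P + r) = -3*P - 3*r)
G(g) = g*(-9 - 3*g) (G(g) = (-3*3 - 3*g)*g = (-9 - 3*g)*g = g*(-9 - 3*g))
S = -63 (S = -72 + 9 = -63)
(S + G(h))*I(-3, -11) = (-63 - 3*12*sqrt(2)*(3 + 12*sqrt(2)))*(-3) = (-63 - 36*sqrt(2)*(3 + 12*sqrt(2)))*(-3) = 189 + 108*sqrt(2)*(3 + 12*sqrt(2))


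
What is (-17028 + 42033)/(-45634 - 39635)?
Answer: -8335/28423 ≈ -0.29325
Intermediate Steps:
(-17028 + 42033)/(-45634 - 39635) = 25005/(-85269) = 25005*(-1/85269) = -8335/28423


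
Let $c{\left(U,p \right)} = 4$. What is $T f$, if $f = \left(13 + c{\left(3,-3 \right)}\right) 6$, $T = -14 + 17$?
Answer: $306$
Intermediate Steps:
$T = 3$
$f = 102$ ($f = \left(13 + 4\right) 6 = 17 \cdot 6 = 102$)
$T f = 3 \cdot 102 = 306$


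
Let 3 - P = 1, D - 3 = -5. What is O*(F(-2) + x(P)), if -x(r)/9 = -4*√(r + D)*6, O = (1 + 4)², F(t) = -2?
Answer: -50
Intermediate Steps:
D = -2 (D = 3 - 5 = -2)
P = 2 (P = 3 - 1*1 = 3 - 1 = 2)
O = 25 (O = 5² = 25)
x(r) = 216*√(-2 + r) (x(r) = -9*(-4*√(r - 2))*6 = -9*(-4*√(-2 + r))*6 = -(-216)*√(-2 + r) = 216*√(-2 + r))
O*(F(-2) + x(P)) = 25*(-2 + 216*√(-2 + 2)) = 25*(-2 + 216*√0) = 25*(-2 + 216*0) = 25*(-2 + 0) = 25*(-2) = -50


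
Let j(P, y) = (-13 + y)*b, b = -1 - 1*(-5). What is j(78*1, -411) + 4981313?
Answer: 4979617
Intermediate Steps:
b = 4 (b = -1 + 5 = 4)
j(P, y) = -52 + 4*y (j(P, y) = (-13 + y)*4 = -52 + 4*y)
j(78*1, -411) + 4981313 = (-52 + 4*(-411)) + 4981313 = (-52 - 1644) + 4981313 = -1696 + 4981313 = 4979617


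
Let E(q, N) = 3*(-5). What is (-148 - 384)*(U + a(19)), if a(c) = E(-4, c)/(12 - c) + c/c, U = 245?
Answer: -132012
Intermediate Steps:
E(q, N) = -15
a(c) = 1 - 15/(12 - c) (a(c) = -15/(12 - c) + c/c = -15/(12 - c) + 1 = 1 - 15/(12 - c))
(-148 - 384)*(U + a(19)) = (-148 - 384)*(245 + (3 + 19)/(-12 + 19)) = -532*(245 + 22/7) = -532*1737/7 = -132012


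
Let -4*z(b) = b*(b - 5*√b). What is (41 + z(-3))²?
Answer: 11675/8 - 2325*I*√3/8 ≈ 1459.4 - 503.38*I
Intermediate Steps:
z(b) = -b*(b - 5*√b)/4
(41 + z(-3))² = (41 + (-¼*(-3)² + 5*(-3)^(3/2)/4))² = (41 + (-¼*9 + 5*(-3*I*√3)/4))² = (41 + (-9/4 - 15*I*√3/4))² = (155/4 - 15*I*√3/4)²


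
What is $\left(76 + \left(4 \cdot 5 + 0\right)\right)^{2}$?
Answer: $9216$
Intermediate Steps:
$\left(76 + \left(4 \cdot 5 + 0\right)\right)^{2} = \left(76 + \left(20 + 0\right)\right)^{2} = \left(76 + 20\right)^{2} = 96^{2} = 9216$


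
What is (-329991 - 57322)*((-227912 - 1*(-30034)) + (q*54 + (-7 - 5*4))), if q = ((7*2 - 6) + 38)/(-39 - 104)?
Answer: 10962080720387/143 ≈ 7.6658e+10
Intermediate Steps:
q = -46/143 (q = ((14 - 6) + 38)/(-143) = (8 + 38)*(-1/143) = 46*(-1/143) = -46/143 ≈ -0.32168)
(-329991 - 57322)*((-227912 - 1*(-30034)) + (q*54 + (-7 - 5*4))) = (-329991 - 57322)*((-227912 - 1*(-30034)) + (-46/143*54 + (-7 - 5*4))) = -387313*((-227912 + 30034) + (-2484/143 + (-7 - 20))) = -387313*(-197878 + (-2484/143 - 27)) = -387313*(-197878 - 6345/143) = -387313*(-28302899/143) = 10962080720387/143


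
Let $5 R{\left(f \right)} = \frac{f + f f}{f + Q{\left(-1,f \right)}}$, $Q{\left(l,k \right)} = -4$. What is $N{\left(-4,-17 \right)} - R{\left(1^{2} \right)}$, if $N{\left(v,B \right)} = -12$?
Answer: $- \frac{178}{15} \approx -11.867$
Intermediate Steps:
$R{\left(f \right)} = \frac{f + f^{2}}{5 \left(-4 + f\right)}$ ($R{\left(f \right)} = \frac{\left(f + f f\right) \frac{1}{f - 4}}{5} = \frac{\left(f + f^{2}\right) \frac{1}{-4 + f}}{5} = \frac{\frac{1}{-4 + f} \left(f + f^{2}\right)}{5} = \frac{f + f^{2}}{5 \left(-4 + f\right)}$)
$N{\left(-4,-17 \right)} - R{\left(1^{2} \right)} = -12 - \frac{1^{2} \left(1 + 1^{2}\right)}{5 \left(-4 + 1^{2}\right)} = -12 - \frac{1}{5} \cdot 1 \frac{1}{-4 + 1} \left(1 + 1\right) = -12 - \frac{1}{5} \cdot 1 \frac{1}{-3} \cdot 2 = -12 - \frac{1}{5} \cdot 1 \left(- \frac{1}{3}\right) 2 = -12 - - \frac{2}{15} = -12 + \frac{2}{15} = - \frac{178}{15}$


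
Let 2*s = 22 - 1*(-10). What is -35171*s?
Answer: -562736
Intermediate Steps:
s = 16 (s = (22 - 1*(-10))/2 = (22 + 10)/2 = (½)*32 = 16)
-35171*s = -35171*16 = -562736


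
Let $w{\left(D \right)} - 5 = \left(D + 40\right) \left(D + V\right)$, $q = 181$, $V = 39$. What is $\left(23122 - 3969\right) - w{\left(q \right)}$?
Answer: $-29472$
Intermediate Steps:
$w{\left(D \right)} = 5 + \left(39 + D\right) \left(40 + D\right)$ ($w{\left(D \right)} = 5 + \left(D + 40\right) \left(D + 39\right) = 5 + \left(40 + D\right) \left(39 + D\right) = 5 + \left(39 + D\right) \left(40 + D\right)$)
$\left(23122 - 3969\right) - w{\left(q \right)} = \left(23122 - 3969\right) - \left(1565 + 181^{2} + 79 \cdot 181\right) = \left(23122 - 3969\right) - \left(1565 + 32761 + 14299\right) = 19153 - 48625 = -29472$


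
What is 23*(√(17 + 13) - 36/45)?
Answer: -92/5 + 23*√30 ≈ 107.58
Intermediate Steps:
23*(√(17 + 13) - 36/45) = 23*(√30 - 36*1/45) = 23*(√30 - ⅘) = 23*(-⅘ + √30) = -92/5 + 23*√30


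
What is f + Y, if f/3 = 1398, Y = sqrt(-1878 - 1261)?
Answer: 4194 + I*sqrt(3139) ≈ 4194.0 + 56.027*I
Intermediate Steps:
Y = I*sqrt(3139) (Y = sqrt(-3139) = I*sqrt(3139) ≈ 56.027*I)
f = 4194 (f = 3*1398 = 4194)
f + Y = 4194 + I*sqrt(3139)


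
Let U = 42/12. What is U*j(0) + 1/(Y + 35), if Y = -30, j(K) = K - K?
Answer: 1/5 ≈ 0.20000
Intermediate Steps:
j(K) = 0
U = 7/2 (U = 42*(1/12) = 7/2 ≈ 3.5000)
U*j(0) + 1/(Y + 35) = (7/2)*0 + 1/(-30 + 35) = 0 + 1/5 = 1/5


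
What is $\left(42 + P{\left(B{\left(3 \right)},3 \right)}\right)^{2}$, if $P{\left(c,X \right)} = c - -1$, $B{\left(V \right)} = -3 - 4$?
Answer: $1296$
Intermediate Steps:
$B{\left(V \right)} = -7$
$P{\left(c,X \right)} = 1 + c$ ($P{\left(c,X \right)} = c + 1 = 1 + c$)
$\left(42 + P{\left(B{\left(3 \right)},3 \right)}\right)^{2} = \left(42 + \left(1 - 7\right)\right)^{2} = \left(42 - 6\right)^{2} = 36^{2} = 1296$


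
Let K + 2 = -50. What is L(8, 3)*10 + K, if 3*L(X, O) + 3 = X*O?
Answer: 18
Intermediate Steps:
K = -52 (K = -2 - 50 = -52)
L(X, O) = -1 + O*X/3 (L(X, O) = -1 + (X*O)/3 = -1 + (O*X)/3 = -1 + O*X/3)
L(8, 3)*10 + K = (-1 + (⅓)*3*8)*10 - 52 = (-1 + 8)*10 - 52 = 7*10 - 52 = 70 - 52 = 18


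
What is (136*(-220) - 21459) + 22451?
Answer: -28928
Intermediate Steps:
(136*(-220) - 21459) + 22451 = (-29920 - 21459) + 22451 = -51379 + 22451 = -28928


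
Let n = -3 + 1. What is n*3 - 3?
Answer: -9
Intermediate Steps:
n = -2
n*3 - 3 = -2*3 - 3 = -6 - 3 = -9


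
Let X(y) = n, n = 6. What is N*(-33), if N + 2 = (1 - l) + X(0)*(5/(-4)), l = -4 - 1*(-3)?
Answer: 495/2 ≈ 247.50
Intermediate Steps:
X(y) = 6
l = -1 (l = -4 + 3 = -1)
N = -15/2 (N = -2 + ((1 - 1*(-1)) + 6*(5/(-4))) = -2 + ((1 + 1) + 6*(5*(-¼))) = -2 + (2 + 6*(-5/4)) = -2 + (2 - 15/2) = -2 - 11/2 = -15/2 ≈ -7.5000)
N*(-33) = -15/2*(-33) = 495/2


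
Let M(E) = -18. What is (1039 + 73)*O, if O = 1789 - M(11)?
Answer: 2009384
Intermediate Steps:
O = 1807 (O = 1789 - 1*(-18) = 1789 + 18 = 1807)
(1039 + 73)*O = (1039 + 73)*1807 = 1112*1807 = 2009384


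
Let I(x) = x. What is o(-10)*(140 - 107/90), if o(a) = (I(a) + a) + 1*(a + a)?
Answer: -49972/9 ≈ -5552.4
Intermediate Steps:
o(a) = 4*a (o(a) = (a + a) + 1*(a + a) = 2*a + 1*(2*a) = 2*a + 2*a = 4*a)
o(-10)*(140 - 107/90) = (4*(-10))*(140 - 107/90) = -40*(140 - 107*1/90) = -40*(140 - 107/90) = -40*12493/90 = -49972/9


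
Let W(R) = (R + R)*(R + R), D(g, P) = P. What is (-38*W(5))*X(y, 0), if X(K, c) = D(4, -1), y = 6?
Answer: 3800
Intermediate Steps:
X(K, c) = -1
W(R) = 4*R² (W(R) = (2*R)*(2*R) = 4*R²)
(-38*W(5))*X(y, 0) = -152*5²*(-1) = -152*25*(-1) = -38*100*(-1) = -3800*(-1) = 3800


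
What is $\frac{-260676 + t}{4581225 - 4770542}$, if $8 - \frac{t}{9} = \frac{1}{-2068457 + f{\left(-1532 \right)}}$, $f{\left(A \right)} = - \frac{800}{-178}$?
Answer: $\frac{5330575856899}{3872421871949} \approx 1.3765$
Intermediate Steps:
$f{\left(A \right)} = \frac{400}{89}$ ($f{\left(A \right)} = \left(-800\right) \left(- \frac{1}{178}\right) = \frac{400}{89}$)
$t = \frac{1472738273}{20454697}$ ($t = 72 - \frac{9}{-2068457 + \frac{400}{89}} = 72 - \frac{9}{- \frac{184092273}{89}} = 72 - - \frac{89}{20454697} = 72 + \frac{89}{20454697} = \frac{1472738273}{20454697} \approx 72.0$)
$\frac{-260676 + t}{4581225 - 4770542} = \frac{-260676 + \frac{1472738273}{20454697}}{4581225 - 4770542} = - \frac{5330575856899}{20454697 \left(-189317\right)} = \left(- \frac{5330575856899}{20454697}\right) \left(- \frac{1}{189317}\right) = \frac{5330575856899}{3872421871949}$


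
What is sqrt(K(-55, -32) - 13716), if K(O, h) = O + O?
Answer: I*sqrt(13826) ≈ 117.58*I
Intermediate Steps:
K(O, h) = 2*O
sqrt(K(-55, -32) - 13716) = sqrt(2*(-55) - 13716) = sqrt(-110 - 13716) = sqrt(-13826) = I*sqrt(13826)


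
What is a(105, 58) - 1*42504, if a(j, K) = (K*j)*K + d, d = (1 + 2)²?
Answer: 310725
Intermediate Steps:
d = 9 (d = 3² = 9)
a(j, K) = 9 + j*K² (a(j, K) = (K*j)*K + 9 = j*K² + 9 = 9 + j*K²)
a(105, 58) - 1*42504 = (9 + 105*58²) - 1*42504 = (9 + 105*3364) - 42504 = (9 + 353220) - 42504 = 353229 - 42504 = 310725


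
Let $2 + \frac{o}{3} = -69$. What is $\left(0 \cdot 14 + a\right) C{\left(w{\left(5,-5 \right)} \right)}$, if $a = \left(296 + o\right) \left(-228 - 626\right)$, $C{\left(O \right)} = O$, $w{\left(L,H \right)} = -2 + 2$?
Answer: $0$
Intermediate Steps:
$o = -213$ ($o = -6 + 3 \left(-69\right) = -6 - 207 = -213$)
$w{\left(L,H \right)} = 0$
$a = -70882$ ($a = \left(296 - 213\right) \left(-228 - 626\right) = 83 \left(-854\right) = -70882$)
$\left(0 \cdot 14 + a\right) C{\left(w{\left(5,-5 \right)} \right)} = \left(0 \cdot 14 - 70882\right) 0 = \left(0 - 70882\right) 0 = \left(-70882\right) 0 = 0$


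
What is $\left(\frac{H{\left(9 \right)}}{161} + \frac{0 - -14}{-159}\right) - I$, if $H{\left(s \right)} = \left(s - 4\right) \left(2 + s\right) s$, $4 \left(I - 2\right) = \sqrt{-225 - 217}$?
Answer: $\frac{25253}{25599} - \frac{i \sqrt{442}}{4} \approx 0.98648 - 5.256 i$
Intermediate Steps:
$I = 2 + \frac{i \sqrt{442}}{4}$ ($I = 2 + \frac{\sqrt{-225 - 217}}{4} = 2 + \frac{\sqrt{-442}}{4} = 2 + \frac{i \sqrt{442}}{4} \approx 2.0 + 5.256 i$)
$H{\left(s \right)} = s \left(-4 + s\right) \left(2 + s\right)$ ($H{\left(s \right)} = \left(-4 + s\right) \left(2 + s\right) s = s \left(-4 + s\right) \left(2 + s\right)$)
$\left(\frac{H{\left(9 \right)}}{161} + \frac{0 - -14}{-159}\right) - I = \left(\frac{9 \left(-8 + 9^{2} - 18\right)}{161} + \frac{0 - -14}{-159}\right) - \left(2 + \frac{i \sqrt{442}}{4}\right) = \left(9 \left(-8 + 81 - 18\right) \frac{1}{161} + \left(0 + 14\right) \left(- \frac{1}{159}\right)\right) - \left(2 + \frac{i \sqrt{442}}{4}\right) = \left(9 \cdot 55 \cdot \frac{1}{161} + 14 \left(- \frac{1}{159}\right)\right) - \left(2 + \frac{i \sqrt{442}}{4}\right) = \left(495 \cdot \frac{1}{161} - \frac{14}{159}\right) - \left(2 + \frac{i \sqrt{442}}{4}\right) = \left(\frac{495}{161} - \frac{14}{159}\right) - \left(2 + \frac{i \sqrt{442}}{4}\right) = \frac{76451}{25599} - \left(2 + \frac{i \sqrt{442}}{4}\right) = \frac{25253}{25599} - \frac{i \sqrt{442}}{4}$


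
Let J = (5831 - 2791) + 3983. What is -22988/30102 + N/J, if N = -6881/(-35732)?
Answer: -320474208117/419665086404 ≈ -0.76364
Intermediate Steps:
N = 6881/35732 (N = -6881*(-1/35732) = 6881/35732 ≈ 0.19257)
J = 7023 (J = 3040 + 3983 = 7023)
-22988/30102 + N/J = -22988/30102 + (6881/35732)/7023 = -22988*1/30102 + (6881/35732)*(1/7023) = -11494/15051 + 6881/250945836 = -320474208117/419665086404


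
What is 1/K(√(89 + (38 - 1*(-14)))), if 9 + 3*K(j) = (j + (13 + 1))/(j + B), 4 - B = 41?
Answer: -35133/111385 + 153*√141/111385 ≈ -0.29911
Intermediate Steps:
B = -37 (B = 4 - 1*41 = 4 - 41 = -37)
K(j) = -3 + (14 + j)/(3*(-37 + j)) (K(j) = -3 + ((j + (13 + 1))/(j - 37))/3 = -3 + ((j + 14)/(-37 + j))/3 = -3 + ((14 + j)/(-37 + j))/3 = -3 + (14 + j)/(3*(-37 + j)))
1/K(√(89 + (38 - 1*(-14)))) = 1/((347 - 8*√(89 + (38 - 1*(-14))))/(3*(-37 + √(89 + (38 - 1*(-14)))))) = 1/((347 - 8*√(89 + (38 + 14)))/(3*(-37 + √(89 + (38 + 14))))) = 1/((347 - 8*√(89 + 52))/(3*(-37 + √(89 + 52)))) = 1/((347 - 8*√141)/(3*(-37 + √141))) = 3*(-37 + √141)/(347 - 8*√141)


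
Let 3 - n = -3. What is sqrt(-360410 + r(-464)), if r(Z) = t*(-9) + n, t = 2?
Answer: I*sqrt(360422) ≈ 600.35*I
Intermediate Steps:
n = 6 (n = 3 - 1*(-3) = 3 + 3 = 6)
r(Z) = -12 (r(Z) = 2*(-9) + 6 = -18 + 6 = -12)
sqrt(-360410 + r(-464)) = sqrt(-360410 - 12) = sqrt(-360422) = I*sqrt(360422)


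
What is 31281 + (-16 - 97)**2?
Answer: 44050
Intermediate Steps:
31281 + (-16 - 97)**2 = 31281 + (-113)**2 = 31281 + 12769 = 44050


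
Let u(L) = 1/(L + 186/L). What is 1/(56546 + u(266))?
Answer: 35471/2005743299 ≈ 1.7685e-5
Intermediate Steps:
1/(56546 + u(266)) = 1/(56546 + 266/(186 + 266²)) = 1/(56546 + 266/(186 + 70756)) = 1/(56546 + 266/70942) = 1/(56546 + 266*(1/70942)) = 1/(56546 + 133/35471) = 1/(2005743299/35471) = 35471/2005743299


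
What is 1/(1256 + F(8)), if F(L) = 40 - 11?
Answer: 1/1285 ≈ 0.00077821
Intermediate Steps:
F(L) = 29
1/(1256 + F(8)) = 1/(1256 + 29) = 1/1285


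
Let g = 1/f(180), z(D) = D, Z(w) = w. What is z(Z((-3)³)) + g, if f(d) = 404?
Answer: -10907/404 ≈ -26.998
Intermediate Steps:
g = 1/404 ≈ 0.0024752
z(Z((-3)³)) + g = (-3)³ + 1/404 = -27 + 1/404 = -10907/404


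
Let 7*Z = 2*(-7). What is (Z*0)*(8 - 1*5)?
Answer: 0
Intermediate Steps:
Z = -2 (Z = (2*(-7))/7 = (⅐)*(-14) = -2)
(Z*0)*(8 - 1*5) = (-2*0)*(8 - 1*5) = 0*(8 - 5) = 0*3 = 0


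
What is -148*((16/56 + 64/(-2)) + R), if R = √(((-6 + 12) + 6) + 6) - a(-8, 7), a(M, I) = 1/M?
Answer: 65453/14 - 444*√2 ≈ 4047.3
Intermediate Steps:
R = ⅛ + 3*√2 (R = √(((-6 + 12) + 6) + 6) - 1/(-8) = √((6 + 6) + 6) - 1*(-⅛) = √(12 + 6) + ⅛ = √18 + ⅛ = 3*√2 + ⅛ = ⅛ + 3*√2 ≈ 4.3676)
-148*((16/56 + 64/(-2)) + R) = -148*((16/56 + 64/(-2)) + (⅛ + 3*√2)) = -148*((16*(1/56) + 64*(-½)) + (⅛ + 3*√2)) = -148*((2/7 - 32) + (⅛ + 3*√2)) = -148*(-222/7 + (⅛ + 3*√2)) = -148*(-1769/56 + 3*√2) = 65453/14 - 444*√2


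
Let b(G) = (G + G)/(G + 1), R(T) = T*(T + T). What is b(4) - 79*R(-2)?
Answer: -3152/5 ≈ -630.40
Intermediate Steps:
R(T) = 2*T² (R(T) = T*(2*T) = 2*T²)
b(G) = 2*G/(1 + G) (b(G) = (2*G)/(1 + G) = 2*G/(1 + G))
b(4) - 79*R(-2) = 2*4/(1 + 4) - 158*(-2)² = 2*4/5 - 158*4 = 2*4*(⅕) - 79*8 = 8/5 - 632 = -3152/5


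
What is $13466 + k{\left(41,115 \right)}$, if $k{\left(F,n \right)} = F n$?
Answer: $18181$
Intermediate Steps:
$13466 + k{\left(41,115 \right)} = 13466 + 41 \cdot 115 = 13466 + 4715 = 18181$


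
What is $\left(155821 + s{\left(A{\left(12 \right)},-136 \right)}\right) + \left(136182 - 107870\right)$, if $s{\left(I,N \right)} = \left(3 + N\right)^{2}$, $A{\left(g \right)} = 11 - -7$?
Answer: $201822$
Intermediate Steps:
$A{\left(g \right)} = 18$ ($A{\left(g \right)} = 11 + 7 = 18$)
$\left(155821 + s{\left(A{\left(12 \right)},-136 \right)}\right) + \left(136182 - 107870\right) = \left(155821 + \left(3 - 136\right)^{2}\right) + \left(136182 - 107870\right) = \left(155821 + \left(-133\right)^{2}\right) + \left(136182 - 107870\right) = \left(155821 + 17689\right) + 28312 = 173510 + 28312 = 201822$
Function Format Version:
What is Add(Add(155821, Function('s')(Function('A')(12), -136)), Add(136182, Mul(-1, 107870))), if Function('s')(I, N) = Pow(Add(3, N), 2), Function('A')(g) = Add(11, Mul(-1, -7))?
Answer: 201822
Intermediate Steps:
Function('A')(g) = 18 (Function('A')(g) = Add(11, 7) = 18)
Add(Add(155821, Function('s')(Function('A')(12), -136)), Add(136182, Mul(-1, 107870))) = Add(Add(155821, Pow(Add(3, -136), 2)), Add(136182, Mul(-1, 107870))) = Add(Add(155821, Pow(-133, 2)), Add(136182, -107870)) = Add(Add(155821, 17689), 28312) = Add(173510, 28312) = 201822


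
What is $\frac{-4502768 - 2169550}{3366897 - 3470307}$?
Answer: $\frac{1112053}{17235} \approx 64.523$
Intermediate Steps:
$\frac{-4502768 - 2169550}{3366897 - 3470307} = \frac{-4502768 - 2169550}{-103410} = \left(-6672318\right) \left(- \frac{1}{103410}\right) = \frac{1112053}{17235}$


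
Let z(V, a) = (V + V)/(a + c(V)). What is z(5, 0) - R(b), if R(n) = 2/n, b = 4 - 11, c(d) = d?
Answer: 16/7 ≈ 2.2857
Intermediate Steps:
z(V, a) = 2*V/(V + a) (z(V, a) = (V + V)/(a + V) = (2*V)/(V + a) = 2*V/(V + a))
b = -7
z(5, 0) - R(b) = 2*5/(5 + 0) - 2/(-7) = 2*5/5 - 2*(-1)/7 = 2*5*(⅕) - 1*(-2/7) = 2 + 2/7 = 16/7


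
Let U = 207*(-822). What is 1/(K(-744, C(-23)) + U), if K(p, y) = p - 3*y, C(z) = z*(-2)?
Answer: -1/171036 ≈ -5.8467e-6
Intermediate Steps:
C(z) = -2*z
U = -170154
1/(K(-744, C(-23)) + U) = 1/((-744 - (-6)*(-23)) - 170154) = 1/((-744 - 3*46) - 170154) = 1/((-744 - 138) - 170154) = 1/(-882 - 170154) = 1/(-171036) = -1/171036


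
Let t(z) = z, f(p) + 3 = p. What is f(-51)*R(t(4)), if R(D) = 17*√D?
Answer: -1836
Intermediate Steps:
f(p) = -3 + p
f(-51)*R(t(4)) = (-3 - 51)*(17*√4) = -918*2 = -54*34 = -1836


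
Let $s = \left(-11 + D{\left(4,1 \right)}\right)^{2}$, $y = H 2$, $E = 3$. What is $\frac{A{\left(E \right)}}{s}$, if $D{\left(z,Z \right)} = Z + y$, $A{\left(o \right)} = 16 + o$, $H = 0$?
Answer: $\frac{19}{100} \approx 0.19$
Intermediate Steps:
$y = 0$ ($y = 0 \cdot 2 = 0$)
$D{\left(z,Z \right)} = Z$ ($D{\left(z,Z \right)} = Z + 0 = Z$)
$s = 100$ ($s = \left(-11 + 1\right)^{2} = \left(-10\right)^{2} = 100$)
$\frac{A{\left(E \right)}}{s} = \frac{16 + 3}{100} = 19 \cdot \frac{1}{100} = \frac{19}{100}$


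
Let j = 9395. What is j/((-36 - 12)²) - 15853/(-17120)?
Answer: 6167741/1232640 ≈ 5.0037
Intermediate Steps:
j/((-36 - 12)²) - 15853/(-17120) = 9395/((-36 - 12)²) - 15853/(-17120) = 9395/((-48)²) - 15853*(-1/17120) = 9395/2304 + 15853/17120 = 6167741/1232640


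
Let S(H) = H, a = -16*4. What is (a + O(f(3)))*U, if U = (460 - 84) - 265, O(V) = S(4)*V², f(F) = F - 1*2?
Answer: -6660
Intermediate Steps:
a = -64
f(F) = -2 + F (f(F) = F - 2 = -2 + F)
O(V) = 4*V²
U = 111 (U = 376 - 265 = 111)
(a + O(f(3)))*U = (-64 + 4*(-2 + 3)²)*111 = (-64 + 4*1²)*111 = (-64 + 4*1)*111 = (-64 + 4)*111 = -60*111 = -6660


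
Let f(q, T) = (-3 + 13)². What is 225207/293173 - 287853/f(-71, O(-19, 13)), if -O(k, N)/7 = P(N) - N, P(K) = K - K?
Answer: -84368206869/29317300 ≈ -2877.8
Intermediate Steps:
P(K) = 0
O(k, N) = 7*N (O(k, N) = -7*(0 - N) = -(-7)*N = 7*N)
f(q, T) = 100 (f(q, T) = 10² = 100)
225207/293173 - 287853/f(-71, O(-19, 13)) = 225207/293173 - 287853/100 = -84368206869/29317300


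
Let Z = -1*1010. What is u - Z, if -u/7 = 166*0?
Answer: 1010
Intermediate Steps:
Z = -1010
u = 0 (u = -1162*0 = -7*0 = 0)
u - Z = 0 - 1*(-1010) = 0 + 1010 = 1010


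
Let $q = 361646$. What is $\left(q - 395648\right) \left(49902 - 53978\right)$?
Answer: $138592152$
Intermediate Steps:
$\left(q - 395648\right) \left(49902 - 53978\right) = \left(361646 - 395648\right) \left(49902 - 53978\right) = \left(-34002\right) \left(-4076\right) = 138592152$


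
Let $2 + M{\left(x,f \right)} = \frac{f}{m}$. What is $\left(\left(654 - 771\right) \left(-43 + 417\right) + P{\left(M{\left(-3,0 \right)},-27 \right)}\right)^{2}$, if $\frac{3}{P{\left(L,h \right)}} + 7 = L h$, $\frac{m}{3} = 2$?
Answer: $\frac{4229698164129}{2209} \approx 1.9148 \cdot 10^{9}$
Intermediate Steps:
$m = 6$ ($m = 3 \cdot 2 = 6$)
$M{\left(x,f \right)} = -2 + \frac{f}{6}$
$P{\left(L,h \right)} = \frac{3}{-7 + L h}$
$\left(\left(654 - 771\right) \left(-43 + 417\right) + P{\left(M{\left(-3,0 \right)},-27 \right)}\right)^{2} = \left(\left(654 - 771\right) \left(-43 + 417\right) + \frac{3}{-7 + \left(-2 + \frac{1}{6} \cdot 0\right) \left(-27\right)}\right)^{2} = \left(\left(-117\right) 374 + \frac{3}{-7 + \left(-2 + 0\right) \left(-27\right)}\right)^{2} = \left(-43758 + \frac{3}{-7 - -54}\right)^{2} = \left(-43758 + \frac{3}{-7 + 54}\right)^{2} = \left(-43758 + \frac{3}{47}\right)^{2} = \left(- \frac{2056623}{47}\right)^{2} = \frac{4229698164129}{2209}$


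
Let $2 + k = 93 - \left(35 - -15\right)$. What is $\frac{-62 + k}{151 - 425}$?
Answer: $\frac{21}{274} \approx 0.076642$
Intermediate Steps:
$k = 41$ ($k = -2 + \left(93 - \left(35 - -15\right)\right) = -2 + \left(93 - \left(35 + 15\right)\right) = -2 + \left(93 - 50\right) = -2 + 43 = 41$)
$\frac{-62 + k}{151 - 425} = \frac{-62 + 41}{151 - 425} = - \frac{21}{-274} = \left(-21\right) \left(- \frac{1}{274}\right) = \frac{21}{274}$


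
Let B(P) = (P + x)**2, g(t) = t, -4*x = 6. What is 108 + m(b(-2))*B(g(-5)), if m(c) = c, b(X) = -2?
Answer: 47/2 ≈ 23.500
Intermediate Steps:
x = -3/2 (x = -1/4*6 = -3/2 ≈ -1.5000)
B(P) = (-3/2 + P)**2 (B(P) = (P - 3/2)**2 = (-3/2 + P)**2)
108 + m(b(-2))*B(g(-5)) = 108 - (-3 + 2*(-5))**2/2 = 108 - (-3 - 10)**2/2 = 108 - (-13)**2/2 = 108 - 169/2 = 47/2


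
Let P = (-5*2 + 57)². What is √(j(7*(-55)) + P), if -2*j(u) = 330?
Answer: 2*√511 ≈ 45.211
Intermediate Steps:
j(u) = -165 (j(u) = -½*330 = -165)
P = 2209 (P = (-10 + 57)² = 47² = 2209)
√(j(7*(-55)) + P) = √(-165 + 2209) = √2044 = 2*√511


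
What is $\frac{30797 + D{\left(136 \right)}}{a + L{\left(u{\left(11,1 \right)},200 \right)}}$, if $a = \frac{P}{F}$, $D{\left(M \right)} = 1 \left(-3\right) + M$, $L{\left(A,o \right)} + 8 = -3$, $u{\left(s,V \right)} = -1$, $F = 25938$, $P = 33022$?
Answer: $- \frac{18233235}{5734} \approx -3179.8$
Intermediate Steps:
$L{\left(A,o \right)} = -11$ ($L{\left(A,o \right)} = -8 - 3 = -11$)
$D{\left(M \right)} = -3 + M$
$a = \frac{1501}{1179}$ ($a = \frac{33022}{25938} = 33022 \cdot \frac{1}{25938} = \frac{1501}{1179} \approx 1.2731$)
$\frac{30797 + D{\left(136 \right)}}{a + L{\left(u{\left(11,1 \right)},200 \right)}} = \frac{30797 + \left(-3 + 136\right)}{\frac{1501}{1179} - 11} = \frac{30797 + 133}{- \frac{11468}{1179}} = 30930 \left(- \frac{1179}{11468}\right) = - \frac{18233235}{5734}$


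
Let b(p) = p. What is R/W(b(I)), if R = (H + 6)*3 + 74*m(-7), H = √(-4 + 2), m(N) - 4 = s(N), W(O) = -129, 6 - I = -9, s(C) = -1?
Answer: -80/43 - I*√2/43 ≈ -1.8605 - 0.032889*I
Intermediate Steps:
I = 15 (I = 6 - 1*(-9) = 6 + 9 = 15)
m(N) = 3 (m(N) = 4 - 1 = 3)
H = I*√2 (H = √(-2) = I*√2 ≈ 1.4142*I)
R = 240 + 3*I*√2 (R = (I*√2 + 6)*3 + 74*3 = (6 + I*√2)*3 + 222 = (18 + 3*I*√2) + 222 = 240 + 3*I*√2 ≈ 240.0 + 4.2426*I)
R/W(b(I)) = (240 + 3*I*√2)/(-129) = (240 + 3*I*√2)*(-1/129) = -80/43 - I*√2/43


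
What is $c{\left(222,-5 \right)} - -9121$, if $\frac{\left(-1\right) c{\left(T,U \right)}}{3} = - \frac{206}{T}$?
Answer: $\frac{337580}{37} \approx 9123.8$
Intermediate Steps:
$c{\left(T,U \right)} = \frac{618}{T}$ ($c{\left(T,U \right)} = - 3 \left(- \frac{206}{T}\right) = \frac{618}{T}$)
$c{\left(222,-5 \right)} - -9121 = \frac{618}{222} - -9121 = 618 \cdot \frac{1}{222} + 9121 = \frac{103}{37} + 9121 = \frac{337580}{37}$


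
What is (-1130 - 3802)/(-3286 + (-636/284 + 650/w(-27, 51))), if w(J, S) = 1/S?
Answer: -350172/2120185 ≈ -0.16516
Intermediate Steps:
(-1130 - 3802)/(-3286 + (-636/284 + 650/w(-27, 51))) = (-1130 - 3802)/(-3286 + (-636/284 + 650/(1/51))) = -4932/(-3286 + (-636*1/284 + 650/(1/51))) = -4932/(-3286 + (-159/71 + 650*51)) = -4932/(-3286 + (-159/71 + 33150)) = -4932/(-3286 + 2353491/71) = -4932/2120185/71 = -4932*71/2120185 = -350172/2120185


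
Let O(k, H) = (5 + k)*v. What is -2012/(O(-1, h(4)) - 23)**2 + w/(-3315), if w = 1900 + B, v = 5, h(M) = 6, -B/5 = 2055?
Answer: -439627/1989 ≈ -221.03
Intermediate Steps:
B = -10275 (B = -5*2055 = -10275)
w = -8375 (w = 1900 - 10275 = -8375)
O(k, H) = 25 + 5*k (O(k, H) = (5 + k)*5 = 25 + 5*k)
-2012/(O(-1, h(4)) - 23)**2 + w/(-3315) = -2012/((25 + 5*(-1)) - 23)**2 - 8375/(-3315) = -2012/((25 - 5) - 23)**2 - 8375*(-1/3315) = -2012/(20 - 23)**2 + 1675/663 = -2012/((-3)**2) + 1675/663 = -2012/9 + 1675/663 = -439627/1989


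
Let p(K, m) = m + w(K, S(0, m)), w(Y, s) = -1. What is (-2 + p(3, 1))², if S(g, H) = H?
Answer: 4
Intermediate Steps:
p(K, m) = -1 + m (p(K, m) = m - 1 = -1 + m)
(-2 + p(3, 1))² = (-2 + (-1 + 1))² = (-2 + 0)² = (-2)² = 4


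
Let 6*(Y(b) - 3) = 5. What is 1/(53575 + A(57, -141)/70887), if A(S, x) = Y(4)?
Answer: 425322/22786626173 ≈ 1.8665e-5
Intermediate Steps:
Y(b) = 23/6 (Y(b) = 3 + (⅙)*5 = 3 + ⅚ = 23/6)
A(S, x) = 23/6
1/(53575 + A(57, -141)/70887) = 1/(53575 + (23/6)/70887) = 1/(53575 + (23/6)*(1/70887)) = 1/(53575 + 23/425322) = 1/(22786626173/425322) = 425322/22786626173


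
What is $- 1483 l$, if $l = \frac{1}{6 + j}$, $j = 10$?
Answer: $- \frac{1483}{16} \approx -92.688$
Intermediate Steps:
$l = \frac{1}{16}$ ($l = \frac{1}{6 + 10} = \frac{1}{16} \approx 0.0625$)
$- 1483 l = \left(-1483\right) \frac{1}{16} = - \frac{1483}{16}$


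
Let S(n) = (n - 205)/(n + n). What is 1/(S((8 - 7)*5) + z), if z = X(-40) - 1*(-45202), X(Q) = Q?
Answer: 1/45142 ≈ 2.2152e-5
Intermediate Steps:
S(n) = (-205 + n)/(2*n) (S(n) = (-205 + n)/((2*n)) = (-205 + n)*(1/(2*n)) = (-205 + n)/(2*n))
z = 45162 (z = -40 - 1*(-45202) = -40 + 45202 = 45162)
1/(S((8 - 7)*5) + z) = 1/((-205 + (8 - 7)*5)/(2*(((8 - 7)*5))) + 45162) = 1/((-205 + 1*5)/(2*((1*5))) + 45162) = 1/((½)*(-205 + 5)/5 + 45162) = 1/((½)*(⅕)*(-200) + 45162) = 1/(-20 + 45162) = 1/45142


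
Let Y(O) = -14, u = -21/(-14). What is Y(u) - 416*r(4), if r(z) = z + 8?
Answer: -5006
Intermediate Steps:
r(z) = 8 + z
u = 3/2 (u = -21*(-1/14) = 3/2 ≈ 1.5000)
Y(u) - 416*r(4) = -14 - 416*(8 + 4) = -14 - 416*12 = -14 - 4992 = -5006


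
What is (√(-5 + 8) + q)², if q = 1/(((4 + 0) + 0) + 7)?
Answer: 364/121 + 2*√3/11 ≈ 3.3232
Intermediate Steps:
q = 1/11 (q = 1/((4 + 0) + 7) = 1/(4 + 7) = 1/11 ≈ 0.090909)
(√(-5 + 8) + q)² = (√(-5 + 8) + 1/11)² = (√3 + 1/11)² = (1/11 + √3)²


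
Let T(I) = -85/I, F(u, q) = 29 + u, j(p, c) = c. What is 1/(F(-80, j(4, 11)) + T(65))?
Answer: -13/680 ≈ -0.019118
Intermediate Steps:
1/(F(-80, j(4, 11)) + T(65)) = 1/((29 - 80) - 85/65) = 1/(-51 - 85*1/65) = 1/(-51 - 17/13) = 1/(-680/13) = -13/680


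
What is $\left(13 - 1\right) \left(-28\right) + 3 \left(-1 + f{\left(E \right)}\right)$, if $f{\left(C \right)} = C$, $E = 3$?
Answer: $-330$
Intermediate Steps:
$\left(13 - 1\right) \left(-28\right) + 3 \left(-1 + f{\left(E \right)}\right) = \left(13 - 1\right) \left(-28\right) + 3 \left(-1 + 3\right) = 12 \left(-28\right) + 3 \cdot 2 = -336 + 6 = -330$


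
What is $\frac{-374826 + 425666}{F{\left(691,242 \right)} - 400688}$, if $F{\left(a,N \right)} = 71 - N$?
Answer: $- \frac{50840}{400859} \approx -0.12683$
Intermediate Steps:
$\frac{-374826 + 425666}{F{\left(691,242 \right)} - 400688} = \frac{-374826 + 425666}{\left(71 - 242\right) - 400688} = \frac{50840}{\left(71 - 242\right) - 400688} = \frac{50840}{-171 - 400688} = \frac{50840}{-400859} = 50840 \left(- \frac{1}{400859}\right) = - \frac{50840}{400859}$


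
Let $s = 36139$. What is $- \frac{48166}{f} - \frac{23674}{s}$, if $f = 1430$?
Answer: $- \frac{887262447}{25839385} \approx -34.338$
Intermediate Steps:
$- \frac{48166}{f} - \frac{23674}{s} = - \frac{48166}{1430} - \frac{23674}{36139} = \left(-48166\right) \frac{1}{1430} - \frac{23674}{36139} = - \frac{24083}{715} - \frac{23674}{36139} = - \frac{887262447}{25839385}$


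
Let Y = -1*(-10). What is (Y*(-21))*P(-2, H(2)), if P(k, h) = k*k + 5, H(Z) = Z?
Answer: -1890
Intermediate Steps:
P(k, h) = 5 + k**2 (P(k, h) = k**2 + 5 = 5 + k**2)
Y = 10
(Y*(-21))*P(-2, H(2)) = (10*(-21))*(5 + (-2)**2) = -210*(5 + 4) = -210*9 = -1890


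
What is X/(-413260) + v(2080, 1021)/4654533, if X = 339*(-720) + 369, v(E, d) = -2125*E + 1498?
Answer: -230543081519/641177435860 ≈ -0.35956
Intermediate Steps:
v(E, d) = 1498 - 2125*E
X = -243711 (X = -244080 + 369 = -243711)
X/(-413260) + v(2080, 1021)/4654533 = -243711/(-413260) + (1498 - 2125*2080)/4654533 = -243711*(-1/413260) + (1498 - 4420000)*(1/4654533) = 243711/413260 - 4418502*1/4654533 = 243711/413260 - 1472834/1551511 = -230543081519/641177435860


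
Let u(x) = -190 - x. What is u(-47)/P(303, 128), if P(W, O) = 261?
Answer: -143/261 ≈ -0.54789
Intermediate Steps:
u(-47)/P(303, 128) = (-190 - 1*(-47))/261 = (-190 + 47)*(1/261) = -143*1/261 = -143/261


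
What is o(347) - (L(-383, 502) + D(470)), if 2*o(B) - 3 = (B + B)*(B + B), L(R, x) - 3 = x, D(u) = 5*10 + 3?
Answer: 480523/2 ≈ 2.4026e+5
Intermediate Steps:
D(u) = 53 (D(u) = 50 + 3 = 53)
L(R, x) = 3 + x
o(B) = 3/2 + 2*B² (o(B) = 3/2 + ((B + B)*(B + B))/2 = 3/2 + ((2*B)*(2*B))/2 = 3/2 + (4*B²)/2 = 3/2 + 2*B²)
o(347) - (L(-383, 502) + D(470)) = (3/2 + 2*347²) - ((3 + 502) + 53) = (3/2 + 2*120409) - (505 + 53) = (3/2 + 240818) - 1*558 = 481639/2 - 558 = 480523/2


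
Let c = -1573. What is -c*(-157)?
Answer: -246961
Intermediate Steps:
-c*(-157) = -(-1573)*(-157) = -1*246961 = -246961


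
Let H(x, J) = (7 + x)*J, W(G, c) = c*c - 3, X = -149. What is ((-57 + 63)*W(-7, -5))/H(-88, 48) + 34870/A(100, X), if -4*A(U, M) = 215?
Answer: -9038777/13932 ≈ -648.78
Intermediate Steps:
W(G, c) = -3 + c² (W(G, c) = c² - 3 = -3 + c²)
H(x, J) = J*(7 + x)
A(U, M) = -215/4 (A(U, M) = -¼*215 = -215/4)
((-57 + 63)*W(-7, -5))/H(-88, 48) + 34870/A(100, X) = ((-57 + 63)*(-3 + (-5)²))/((48*(7 - 88))) + 34870/(-215/4) = (6*(-3 + 25))/((48*(-81))) + 34870*(-4/215) = (6*22)/(-3888) - 27896/43 = 132*(-1/3888) - 27896/43 = -11/324 - 27896/43 = -9038777/13932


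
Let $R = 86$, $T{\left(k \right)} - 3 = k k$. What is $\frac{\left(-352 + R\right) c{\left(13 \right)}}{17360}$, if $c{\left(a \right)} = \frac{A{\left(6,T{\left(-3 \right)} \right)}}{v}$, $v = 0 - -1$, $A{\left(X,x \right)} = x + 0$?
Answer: $- \frac{57}{310} \approx -0.18387$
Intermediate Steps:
$T{\left(k \right)} = 3 + k^{2}$ ($T{\left(k \right)} = 3 + k k = 3 + k^{2}$)
$A{\left(X,x \right)} = x$
$v = 1$ ($v = 0 + 1 = 1$)
$c{\left(a \right)} = 12$ ($c{\left(a \right)} = \frac{3 + \left(-3\right)^{2}}{1} = \left(3 + 9\right) 1 = 12 \cdot 1 = 12$)
$\frac{\left(-352 + R\right) c{\left(13 \right)}}{17360} = \frac{\left(-352 + 86\right) 12}{17360} = \left(-266\right) 12 \cdot \frac{1}{17360} = \left(-3192\right) \frac{1}{17360} = - \frac{57}{310}$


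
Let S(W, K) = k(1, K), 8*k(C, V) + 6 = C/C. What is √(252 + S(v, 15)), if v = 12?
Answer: √4022/4 ≈ 15.855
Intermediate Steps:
k(C, V) = -5/8 (k(C, V) = -¾ + (C/C)/8 = -¾ + (⅛)*1 = -¾ + ⅛ = -5/8)
S(W, K) = -5/8
√(252 + S(v, 15)) = √(252 - 5/8) = √(2011/8) = √4022/4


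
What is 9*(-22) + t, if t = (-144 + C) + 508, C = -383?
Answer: -217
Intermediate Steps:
t = -19 (t = (-144 - 383) + 508 = -527 + 508 = -19)
9*(-22) + t = 9*(-22) - 19 = -198 - 19 = -217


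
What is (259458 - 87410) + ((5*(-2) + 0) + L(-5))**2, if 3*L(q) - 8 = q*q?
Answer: 172049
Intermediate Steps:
L(q) = 8/3 + q**2/3 (L(q) = 8/3 + (q*q)/3 = 8/3 + q**2/3)
(259458 - 87410) + ((5*(-2) + 0) + L(-5))**2 = (259458 - 87410) + ((5*(-2) + 0) + (8/3 + (1/3)*(-5)**2))**2 = 172048 + ((-10 + 0) + (8/3 + (1/3)*25))**2 = 172048 + (-10 + (8/3 + 25/3))**2 = 172048 + (-10 + 11)**2 = 172048 + 1**2 = 172048 + 1 = 172049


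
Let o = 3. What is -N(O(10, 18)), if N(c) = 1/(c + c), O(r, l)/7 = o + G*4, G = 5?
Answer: -1/322 ≈ -0.0031056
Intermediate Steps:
O(r, l) = 161 (O(r, l) = 7*(3 + 5*4) = 7*(3 + 20) = 7*23 = 161)
N(c) = 1/(2*c)
-N(O(10, 18)) = -1/(2*161) = -1*1/322 = -1/322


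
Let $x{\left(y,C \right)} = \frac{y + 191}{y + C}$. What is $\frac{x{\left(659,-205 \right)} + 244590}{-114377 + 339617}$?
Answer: $\frac{11104471}{10225896} \approx 1.0859$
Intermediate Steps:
$x{\left(y,C \right)} = \frac{191 + y}{C + y}$
$\frac{x{\left(659,-205 \right)} + 244590}{-114377 + 339617} = \frac{\frac{191 + 659}{-205 + 659} + 244590}{-114377 + 339617} = \frac{\frac{1}{454} \cdot 850 + 244590}{225240} = \left(\frac{1}{454} \cdot 850 + 244590\right) \frac{1}{225240} = \left(\frac{425}{227} + 244590\right) \frac{1}{225240} = \frac{55522355}{227} \cdot \frac{1}{225240} = \frac{11104471}{10225896}$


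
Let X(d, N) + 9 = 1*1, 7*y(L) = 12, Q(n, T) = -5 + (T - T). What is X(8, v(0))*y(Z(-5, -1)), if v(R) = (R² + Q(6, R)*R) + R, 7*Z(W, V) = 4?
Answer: -96/7 ≈ -13.714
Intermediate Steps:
Z(W, V) = 4/7 (Z(W, V) = (⅐)*4 = 4/7)
Q(n, T) = -5 (Q(n, T) = -5 + 0 = -5)
v(R) = R² - 4*R (v(R) = (R² - 5*R) + R = R² - 4*R)
y(L) = 12/7 (y(L) = (⅐)*12 = 12/7)
X(d, N) = -8 (X(d, N) = -9 + 1*1 = -9 + 1 = -8)
X(8, v(0))*y(Z(-5, -1)) = -8*12/7 = -96/7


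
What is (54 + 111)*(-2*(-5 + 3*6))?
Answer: -4290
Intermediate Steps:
(54 + 111)*(-2*(-5 + 3*6)) = 165*(-2*(-5 + 18)) = 165*(-2*13) = 165*(-26) = -4290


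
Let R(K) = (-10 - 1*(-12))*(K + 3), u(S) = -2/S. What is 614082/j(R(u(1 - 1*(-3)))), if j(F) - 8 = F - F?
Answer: 307041/4 ≈ 76760.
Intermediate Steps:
R(K) = 6 + 2*K (R(K) = (-10 + 12)*(3 + K) = 2*(3 + K) = 6 + 2*K)
j(F) = 8 (j(F) = 8 + (F - F) = 8 + 0 = 8)
614082/j(R(u(1 - 1*(-3)))) = 614082/8 = 614082*(1/8) = 307041/4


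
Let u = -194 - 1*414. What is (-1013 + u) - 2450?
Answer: -4071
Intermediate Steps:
u = -608 (u = -194 - 414 = -608)
(-1013 + u) - 2450 = (-1013 - 608) - 2450 = -1621 - 2450 = -4071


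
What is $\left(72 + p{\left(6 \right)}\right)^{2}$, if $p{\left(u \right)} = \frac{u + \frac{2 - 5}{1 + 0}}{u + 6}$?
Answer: $\frac{83521}{16} \approx 5220.1$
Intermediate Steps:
$p{\left(u \right)} = \frac{-3 + u}{6 + u}$ ($p{\left(u \right)} = \frac{u - \frac{3}{1}}{6 + u} = \frac{u - 3}{6 + u} = \frac{-3 + u}{6 + u}$)
$\left(72 + p{\left(6 \right)}\right)^{2} = \left(72 + \frac{-3 + 6}{6 + 6}\right)^{2} = \left(72 + \frac{1}{12} \cdot 3\right)^{2} = \left(72 + \frac{1}{4}\right)^{2} = \left(\frac{289}{4}\right)^{2} = \frac{83521}{16}$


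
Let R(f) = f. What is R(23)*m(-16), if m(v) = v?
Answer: -368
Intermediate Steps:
R(23)*m(-16) = 23*(-16) = -368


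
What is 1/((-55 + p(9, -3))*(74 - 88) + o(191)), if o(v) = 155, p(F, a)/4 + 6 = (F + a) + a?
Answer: 1/1093 ≈ 0.00091491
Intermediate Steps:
p(F, a) = -24 + 4*F + 8*a (p(F, a) = -24 + 4*((F + a) + a) = -24 + 4*(F + 2*a) = -24 + (4*F + 8*a) = -24 + 4*F + 8*a)
1/((-55 + p(9, -3))*(74 - 88) + o(191)) = 1/((-55 + (-24 + 4*9 + 8*(-3)))*(74 - 88) + 155) = 1/((-55 + (-24 + 36 - 24))*(-14) + 155) = 1/((-55 - 12)*(-14) + 155) = 1/(-67*(-14) + 155) = 1/(938 + 155) = 1/1093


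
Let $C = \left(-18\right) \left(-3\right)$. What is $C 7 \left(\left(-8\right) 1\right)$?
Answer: $-3024$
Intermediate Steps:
$C = 54$
$C 7 \left(\left(-8\right) 1\right) = 54 \cdot 7 \left(\left(-8\right) 1\right) = 378 \left(-8\right) = -3024$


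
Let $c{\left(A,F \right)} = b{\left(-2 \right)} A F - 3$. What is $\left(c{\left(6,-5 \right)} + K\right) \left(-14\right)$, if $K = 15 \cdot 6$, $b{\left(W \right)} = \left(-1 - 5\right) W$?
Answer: $3822$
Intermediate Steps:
$b{\left(W \right)} = - 6 W$
$K = 90$
$c{\left(A,F \right)} = -3 + 12 A F$ ($c{\left(A,F \right)} = \left(-6\right) \left(-2\right) A F - 3 = 12 A F - 3 = -3 + 12 A F$)
$\left(c{\left(6,-5 \right)} + K\right) \left(-14\right) = \left(\left(-3 + 12 \cdot 6 \left(-5\right)\right) + 90\right) \left(-14\right) = \left(\left(-3 - 360\right) + 90\right) \left(-14\right) = \left(-363 + 90\right) \left(-14\right) = \left(-273\right) \left(-14\right) = 3822$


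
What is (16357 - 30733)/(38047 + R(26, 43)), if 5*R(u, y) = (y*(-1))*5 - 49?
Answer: -71880/189971 ≈ -0.37837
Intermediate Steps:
R(u, y) = -49/5 - y (R(u, y) = ((y*(-1))*5 - 49)/5 = (-y*5 - 49)/5 = (-5*y - 49)/5 = (-49 - 5*y)/5 = -49/5 - y)
(16357 - 30733)/(38047 + R(26, 43)) = (16357 - 30733)/(38047 + (-49/5 - 1*43)) = -14376/(38047 + (-49/5 - 43)) = -14376/(38047 - 264/5) = -14376/189971/5 = -14376*5/189971 = -71880/189971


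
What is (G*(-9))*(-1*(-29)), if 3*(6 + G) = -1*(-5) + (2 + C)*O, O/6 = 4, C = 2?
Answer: -7221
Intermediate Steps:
O = 24 (O = 6*4 = 24)
G = 83/3 (G = -6 + (-1*(-5) + (2 + 2)*24)/3 = -6 + (5 + 4*24)/3 = -6 + (5 + 96)/3 = -6 + (⅓)*101 = -6 + 101/3 = 83/3 ≈ 27.667)
(G*(-9))*(-1*(-29)) = ((83/3)*(-9))*(-1*(-29)) = -249*29 = -7221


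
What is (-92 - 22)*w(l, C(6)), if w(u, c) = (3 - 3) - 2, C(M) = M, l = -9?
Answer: 228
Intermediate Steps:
w(u, c) = -2 (w(u, c) = 0 - 2 = -2)
(-92 - 22)*w(l, C(6)) = (-92 - 22)*(-2) = -114*(-2) = 228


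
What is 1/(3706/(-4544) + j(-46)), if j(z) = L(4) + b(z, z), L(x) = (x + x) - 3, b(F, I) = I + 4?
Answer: -2272/85917 ≈ -0.026444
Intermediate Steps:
b(F, I) = 4 + I
L(x) = -3 + 2*x (L(x) = 2*x - 3 = -3 + 2*x)
j(z) = 9 + z (j(z) = (-3 + 2*4) + (4 + z) = (-3 + 8) + (4 + z) = 5 + (4 + z) = 9 + z)
1/(3706/(-4544) + j(-46)) = 1/(3706/(-4544) + (9 - 46)) = 1/(3706*(-1/4544) - 37) = 1/(-1853/2272 - 37) = 1/(-85917/2272) = -2272/85917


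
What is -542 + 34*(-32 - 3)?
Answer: -1732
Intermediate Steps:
-542 + 34*(-32 - 3) = -542 + 34*(-35) = -542 - 1190 = -1732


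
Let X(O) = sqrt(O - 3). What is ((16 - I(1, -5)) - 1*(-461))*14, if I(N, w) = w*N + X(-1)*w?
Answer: 6748 + 140*I ≈ 6748.0 + 140.0*I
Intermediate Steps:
X(O) = sqrt(-3 + O)
I(N, w) = N*w + 2*I*w (I(N, w) = w*N + sqrt(-3 - 1)*w = N*w + sqrt(-4)*w = N*w + (2*I)*w = N*w + 2*I*w)
((16 - I(1, -5)) - 1*(-461))*14 = ((16 - (-5)*(1 + 2*I)) - 1*(-461))*14 = ((16 - (-5 - 10*I)) + 461)*14 = ((16 + (5 + 10*I)) + 461)*14 = ((21 + 10*I) + 461)*14 = (482 + 10*I)*14 = 6748 + 140*I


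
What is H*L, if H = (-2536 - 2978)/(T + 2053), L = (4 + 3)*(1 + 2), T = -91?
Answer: -6433/109 ≈ -59.018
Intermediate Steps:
L = 21 (L = 7*3 = 21)
H = -919/327 (H = (-2536 - 2978)/(-91 + 2053) = -5514/1962 = -5514*1/1962 = -919/327 ≈ -2.8104)
H*L = -919/327*21 = -6433/109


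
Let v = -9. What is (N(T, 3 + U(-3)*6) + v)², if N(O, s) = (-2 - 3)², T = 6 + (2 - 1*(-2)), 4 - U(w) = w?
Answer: 256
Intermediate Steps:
U(w) = 4 - w
T = 10 (T = 6 + (2 + 2) = 6 + 4 = 10)
N(O, s) = 25 (N(O, s) = (-5)² = 25)
(N(T, 3 + U(-3)*6) + v)² = (25 - 9)² = 16² = 256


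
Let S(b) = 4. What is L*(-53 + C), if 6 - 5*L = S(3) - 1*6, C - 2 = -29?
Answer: -128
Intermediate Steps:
C = -27 (C = 2 - 29 = -27)
L = 8/5 (L = 6/5 - (4 - 1*6)/5 = 6/5 - (4 - 6)/5 = 6/5 - 1/5*(-2) = 6/5 + 2/5 = 8/5 ≈ 1.6000)
L*(-53 + C) = 8*(-53 - 27)/5 = (8/5)*(-80) = -128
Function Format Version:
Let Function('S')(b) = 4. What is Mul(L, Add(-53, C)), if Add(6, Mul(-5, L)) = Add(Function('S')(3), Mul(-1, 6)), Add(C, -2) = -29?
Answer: -128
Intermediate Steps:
C = -27 (C = Add(2, -29) = -27)
L = Rational(8, 5) (L = Add(Rational(6, 5), Mul(Rational(-1, 5), Add(4, Mul(-1, 6)))) = Add(Rational(6, 5), Mul(Rational(-1, 5), Add(4, -6))) = Add(Rational(6, 5), Mul(Rational(-1, 5), -2)) = Add(Rational(6, 5), Rational(2, 5)) = Rational(8, 5) ≈ 1.6000)
Mul(L, Add(-53, C)) = Mul(Rational(8, 5), Add(-53, -27)) = Mul(Rational(8, 5), -80) = -128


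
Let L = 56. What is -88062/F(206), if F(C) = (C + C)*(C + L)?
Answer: -44031/53972 ≈ -0.81581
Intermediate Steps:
F(C) = 2*C*(56 + C) (F(C) = (C + C)*(C + 56) = (2*C)*(56 + C) = 2*C*(56 + C))
-88062/F(206) = -88062*1/(412*(56 + 206)) = -88062/(2*206*262) = -88062/107944 = -88062*1/107944 = -44031/53972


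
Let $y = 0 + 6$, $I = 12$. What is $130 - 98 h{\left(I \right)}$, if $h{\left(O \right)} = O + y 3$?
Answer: $-2810$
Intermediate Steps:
$y = 6$
$h{\left(O \right)} = 18 + O$ ($h{\left(O \right)} = O + 6 \cdot 3 = O + 18 = 18 + O$)
$130 - 98 h{\left(I \right)} = 130 - 98 \left(18 + 12\right) = 130 - 2940 = -2810$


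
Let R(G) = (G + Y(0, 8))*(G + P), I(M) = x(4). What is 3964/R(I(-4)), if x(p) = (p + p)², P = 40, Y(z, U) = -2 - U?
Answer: 991/1404 ≈ 0.70584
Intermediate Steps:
x(p) = 4*p² (x(p) = (2*p)² = 4*p²)
I(M) = 64 (I(M) = 4*4² = 4*16 = 64)
R(G) = (-10 + G)*(40 + G) (R(G) = (G + (-2 - 1*8))*(G + 40) = (G + (-2 - 8))*(40 + G) = (G - 10)*(40 + G) = (-10 + G)*(40 + G))
3964/R(I(-4)) = 3964/(-400 + 64² + 30*64) = 3964/(-400 + 4096 + 1920) = 3964/5616 = 3964*(1/5616) = 991/1404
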